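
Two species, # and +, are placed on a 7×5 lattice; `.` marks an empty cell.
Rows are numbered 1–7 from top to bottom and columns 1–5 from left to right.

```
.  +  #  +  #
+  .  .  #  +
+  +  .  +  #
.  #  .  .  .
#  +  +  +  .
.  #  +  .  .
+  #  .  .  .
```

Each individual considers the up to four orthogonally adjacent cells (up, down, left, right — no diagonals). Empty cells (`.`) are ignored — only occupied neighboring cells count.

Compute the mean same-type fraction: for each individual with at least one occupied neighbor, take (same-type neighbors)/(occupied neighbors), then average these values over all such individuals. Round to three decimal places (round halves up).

Row 1: (1,2)+ 0/1 · (1,3)# 0/2 · (1,4)+ 0/3 · (1,5)# 0/2
Row 2: (2,1)+ 1/1 · (2,4)# 0/3 · (2,5)+ 0/3
Row 3: (3,1)+ 2/2 · (3,2)+ 1/2 · (3,4)+ 0/2 · (3,5)# 0/2
Row 4: (4,2)# 0/2
Row 5: (5,1)# 0/1 · (5,2)+ 1/4 · (5,3)+ 3/3 · (5,4)+ 1/1
Row 6: (6,2)# 1/3 · (6,3)+ 1/2
Row 7: (7,1)+ 0/1 · (7,2)# 1/2
Sum over 20 individuals: 0/1 + 0/2 + 0/3 + 0/2 + 1/1 + 0/3 + 0/3 + 2/2 + 1/2 + 0/2 + 0/2 + 0/2 + 0/1 + 1/4 + 3/3 + 1/1 + 1/3 + 1/2 + 0/1 + 1/2 = 73/12; mean = 73/12 ÷ 20 = 73/240 = 0.304166… → 0.304.

0.304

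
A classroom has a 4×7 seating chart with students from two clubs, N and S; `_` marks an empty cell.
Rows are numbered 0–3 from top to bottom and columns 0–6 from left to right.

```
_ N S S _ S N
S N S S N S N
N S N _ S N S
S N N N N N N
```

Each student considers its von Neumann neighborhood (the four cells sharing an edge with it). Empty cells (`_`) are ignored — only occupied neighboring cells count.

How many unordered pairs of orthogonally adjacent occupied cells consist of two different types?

22

Scan each occupied cell's neighbors to the right and below so each pair is counted once.
Row 0: N(0,1)–S(0,2)≠ N(0,1)–N(1,1)= S(0,2)–S(0,3)= S(0,2)–S(1,2)= S(0,3)–S(1,3)= S(0,5)–N(0,6)≠ S(0,5)–S(1,5)= N(0,6)–N(1,6)=  → 2/8 unlike.
Row 1: S(1,0)–N(1,1)≠ S(1,0)–N(2,0)≠ N(1,1)–S(1,2)≠ N(1,1)–S(2,1)≠ S(1,2)–S(1,3)= S(1,2)–N(2,2)≠ S(1,3)–N(1,4)≠ N(1,4)–S(1,5)≠ N(1,4)–S(2,4)≠ S(1,5)–N(1,6)≠ S(1,5)–N(2,5)≠ N(1,6)–S(2,6)≠  → 11/12 unlike.
Row 2: N(2,0)–S(2,1)≠ N(2,0)–S(3,0)≠ S(2,1)–N(2,2)≠ S(2,1)–N(3,1)≠ N(2,2)–N(3,2)= S(2,4)–N(2,5)≠ S(2,4)–N(3,4)≠ N(2,5)–S(2,6)≠ N(2,5)–N(3,5)= S(2,6)–N(3,6)≠  → 8/10 unlike.
Row 3: S(3,0)–N(3,1)≠ N(3,1)–N(3,2)= N(3,2)–N(3,3)= N(3,3)–N(3,4)= N(3,4)–N(3,5)= N(3,5)–N(3,6)=  → 1/6 unlike.
Total adjacent occupied pairs: 36; unlike-type pairs: 22.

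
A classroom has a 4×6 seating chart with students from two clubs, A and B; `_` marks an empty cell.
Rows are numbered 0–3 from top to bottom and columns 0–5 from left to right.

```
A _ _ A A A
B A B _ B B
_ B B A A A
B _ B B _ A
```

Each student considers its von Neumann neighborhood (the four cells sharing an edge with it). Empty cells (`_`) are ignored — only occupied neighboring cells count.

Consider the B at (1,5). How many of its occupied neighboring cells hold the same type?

1

Occupied neighbors of (1,5): (0,5)=A, (2,5)=A, (1,4)=B.
Same type (B): 1 of 3.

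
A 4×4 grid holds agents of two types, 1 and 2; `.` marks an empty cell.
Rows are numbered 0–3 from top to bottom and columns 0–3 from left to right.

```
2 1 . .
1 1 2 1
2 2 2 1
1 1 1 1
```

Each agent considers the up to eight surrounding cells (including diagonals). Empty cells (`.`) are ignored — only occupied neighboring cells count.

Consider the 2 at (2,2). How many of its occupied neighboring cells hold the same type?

Occupied neighbors of (2,2): (1,1)=1, (1,2)=2, (1,3)=1, (2,1)=2, (2,3)=1, (3,1)=1, (3,2)=1, (3,3)=1.
Same type (2): 2 of 8.

2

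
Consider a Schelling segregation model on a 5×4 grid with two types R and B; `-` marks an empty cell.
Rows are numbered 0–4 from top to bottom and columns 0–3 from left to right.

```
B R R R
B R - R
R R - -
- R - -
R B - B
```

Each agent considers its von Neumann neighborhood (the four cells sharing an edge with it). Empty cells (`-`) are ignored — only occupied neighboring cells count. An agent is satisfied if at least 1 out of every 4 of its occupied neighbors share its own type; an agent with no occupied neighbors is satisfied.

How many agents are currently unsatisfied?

Row 0: (0,0)B 1/2 ok · (0,1)R 2/3 ok · (0,2)R 2/2 ok · (0,3)R 2/2 ok
Row 1: (1,0)B 1/3 ok · (1,1)R 2/3 ok · (1,3)R 1/1 ok
Row 2: (2,0)R 1/2 ok · (2,1)R 3/3 ok
Row 3: (3,1)R 1/2 ok
Row 4: (4,0)R 0/1 unhappy · (4,1)B 0/2 unhappy · (4,3)B 0/0 ok
Unsatisfied: (4,0), (4,1) — 2 in total.

2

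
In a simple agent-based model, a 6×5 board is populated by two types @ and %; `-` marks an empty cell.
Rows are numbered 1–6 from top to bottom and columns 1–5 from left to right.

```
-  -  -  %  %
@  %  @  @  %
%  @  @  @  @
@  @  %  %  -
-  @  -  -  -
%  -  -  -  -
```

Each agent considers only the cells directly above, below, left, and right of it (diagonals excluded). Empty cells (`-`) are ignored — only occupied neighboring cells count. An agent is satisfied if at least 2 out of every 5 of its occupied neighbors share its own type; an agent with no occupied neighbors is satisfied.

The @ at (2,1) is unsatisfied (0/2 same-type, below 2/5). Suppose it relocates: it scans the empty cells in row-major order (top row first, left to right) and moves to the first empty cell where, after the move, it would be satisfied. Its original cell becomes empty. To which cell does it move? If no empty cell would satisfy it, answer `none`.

Vacating (2,1). Empty cells in order:
  (1,1): 0/0 same-type → satisfied — stop here.

(1,1)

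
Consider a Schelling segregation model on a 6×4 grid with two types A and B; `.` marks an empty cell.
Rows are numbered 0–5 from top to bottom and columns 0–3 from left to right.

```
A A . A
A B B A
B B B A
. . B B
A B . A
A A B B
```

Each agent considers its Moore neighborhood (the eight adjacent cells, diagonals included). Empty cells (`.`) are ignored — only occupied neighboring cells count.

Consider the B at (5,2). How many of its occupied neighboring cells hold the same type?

Occupied neighbors of (5,2): (4,1)=B, (4,3)=A, (5,1)=A, (5,3)=B.
Same type (B): 2 of 4.

2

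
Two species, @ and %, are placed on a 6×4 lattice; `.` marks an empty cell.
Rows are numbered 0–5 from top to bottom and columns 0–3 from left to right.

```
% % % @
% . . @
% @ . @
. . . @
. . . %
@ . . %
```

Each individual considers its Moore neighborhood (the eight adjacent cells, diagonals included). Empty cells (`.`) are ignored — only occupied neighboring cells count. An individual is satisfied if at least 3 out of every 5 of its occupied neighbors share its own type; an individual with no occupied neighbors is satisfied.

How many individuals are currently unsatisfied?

6

Row 0: (0,0)% 2/2 ok · (0,1)% 3/3 ok · (0,2)% 1/3 unhappy · (0,3)@ 1/2 unhappy
Row 1: (1,0)% 3/4 ok · (1,3)@ 2/3 ok
Row 2: (2,0)% 1/2 unhappy · (2,1)@ 0/2 unhappy · (2,3)@ 2/2 ok
Row 3: (3,3)@ 1/2 unhappy
Row 4: (4,3)% 1/2 unhappy
Row 5: (5,0)@ 0/0 ok · (5,3)% 1/1 ok
Unsatisfied: (0,2), (0,3), (2,0), (2,1), (3,3), (4,3) — 6 in total.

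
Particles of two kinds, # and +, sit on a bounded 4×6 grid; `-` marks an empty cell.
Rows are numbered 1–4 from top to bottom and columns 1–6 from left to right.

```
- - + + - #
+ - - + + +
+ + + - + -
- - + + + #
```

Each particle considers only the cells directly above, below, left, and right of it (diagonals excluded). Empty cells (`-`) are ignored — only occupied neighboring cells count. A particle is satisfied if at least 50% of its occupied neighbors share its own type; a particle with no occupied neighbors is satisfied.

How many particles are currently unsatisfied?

(1,3)+ 1/1 ok
(1,4)+ 2/2 ok
(1,6)# 0/1 unhappy
(2,1)+ 1/1 ok
(2,4)+ 2/2 ok
(2,5)+ 3/3 ok
(2,6)+ 1/2 ok
(3,1)+ 2/2 ok
(3,2)+ 2/2 ok
(3,3)+ 2/2 ok
(3,5)+ 2/2 ok
(4,3)+ 2/2 ok
(4,4)+ 2/2 ok
(4,5)+ 2/3 ok
(4,6)# 0/1 unhappy
Unsatisfied: (1,6), (4,6) — 2 in total.

2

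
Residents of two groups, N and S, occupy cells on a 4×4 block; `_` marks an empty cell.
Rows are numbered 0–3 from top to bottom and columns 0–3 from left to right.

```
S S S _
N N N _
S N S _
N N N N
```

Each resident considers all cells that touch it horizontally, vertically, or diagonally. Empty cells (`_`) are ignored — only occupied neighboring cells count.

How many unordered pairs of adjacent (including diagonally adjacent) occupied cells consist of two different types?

18

Scan each occupied cell's neighbors to the right and below (and the two forward diagonals) so each pair is counted once.
Row 0: S(0,0)–S(0,1)= S(0,0)–N(1,0)≠ S(0,0)–N(1,1)≠ S(0,1)–S(0,2)= S(0,1)–N(1,1)≠ S(0,1)–N(1,2)≠ S(0,1)–N(1,0)≠ S(0,2)–N(1,2)≠ S(0,2)–N(1,1)≠  → 7/9 unlike.
Row 1: N(1,0)–N(1,1)= N(1,0)–S(2,0)≠ N(1,0)–N(2,1)= N(1,1)–N(1,2)= N(1,1)–N(2,1)= N(1,1)–S(2,2)≠ N(1,1)–S(2,0)≠ N(1,2)–S(2,2)≠ N(1,2)–N(2,1)=  → 4/9 unlike.
Row 2: S(2,0)–N(2,1)≠ S(2,0)–N(3,0)≠ S(2,0)–N(3,1)≠ N(2,1)–S(2,2)≠ N(2,1)–N(3,1)= N(2,1)–N(3,2)= N(2,1)–N(3,0)= S(2,2)–N(3,2)≠ S(2,2)–N(3,3)≠ S(2,2)–N(3,1)≠  → 7/10 unlike.
Row 3: N(3,0)–N(3,1)= N(3,1)–N(3,2)= N(3,2)–N(3,3)=  → 0/3 unlike.
Total adjacent occupied pairs: 31; unlike-type pairs: 18.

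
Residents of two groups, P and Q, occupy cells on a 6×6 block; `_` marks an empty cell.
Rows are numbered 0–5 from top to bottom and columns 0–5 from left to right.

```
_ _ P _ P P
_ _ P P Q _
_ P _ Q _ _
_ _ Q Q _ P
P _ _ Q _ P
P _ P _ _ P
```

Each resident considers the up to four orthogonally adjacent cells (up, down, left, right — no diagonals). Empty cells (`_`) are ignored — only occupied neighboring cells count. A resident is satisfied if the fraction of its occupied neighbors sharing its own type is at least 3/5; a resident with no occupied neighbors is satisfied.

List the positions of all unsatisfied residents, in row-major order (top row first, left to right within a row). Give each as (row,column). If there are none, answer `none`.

Row 0: (0,2)P 1/1 ✓ · (0,4)P 1/2 ✗ · (0,5)P 1/1 ✓
Row 1: (1,2)P 2/2 ✓ · (1,3)P 1/3 ✗ · (1,4)Q 0/2 ✗
Row 2: (2,1)P 0/0 ✓ · (2,3)Q 1/2 ✗
Row 3: (3,2)Q 1/1 ✓ · (3,3)Q 3/3 ✓ · (3,5)P 1/1 ✓
Row 4: (4,0)P 1/1 ✓ · (4,3)Q 1/1 ✓ · (4,5)P 2/2 ✓
Row 5: (5,0)P 1/1 ✓ · (5,2)P 0/0 ✓ · (5,5)P 1/1 ✓

(0,4), (1,3), (1,4), (2,3)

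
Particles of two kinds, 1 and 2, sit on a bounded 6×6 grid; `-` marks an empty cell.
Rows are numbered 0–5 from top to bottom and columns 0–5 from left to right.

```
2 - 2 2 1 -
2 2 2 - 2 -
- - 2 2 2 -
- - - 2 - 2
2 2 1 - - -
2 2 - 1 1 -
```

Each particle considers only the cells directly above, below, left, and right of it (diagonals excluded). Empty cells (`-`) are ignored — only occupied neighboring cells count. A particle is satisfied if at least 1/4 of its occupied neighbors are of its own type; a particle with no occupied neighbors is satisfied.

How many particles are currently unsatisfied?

(0,0)2 1/1 ✓
(0,2)2 2/2 ✓
(0,3)2 1/2 ✓
(0,4)1 0/2 ✗
(1,0)2 2/2 ✓
(1,1)2 2/2 ✓
(1,2)2 3/3 ✓
(1,4)2 1/2 ✓
(2,2)2 2/2 ✓
(2,3)2 3/3 ✓
(2,4)2 2/2 ✓
(3,3)2 1/1 ✓
(3,5)2 0/0 ✓
(4,0)2 2/2 ✓
(4,1)2 2/3 ✓
(4,2)1 0/1 ✗
(5,0)2 2/2 ✓
(5,1)2 2/2 ✓
(5,3)1 1/1 ✓
(5,4)1 1/1 ✓
Unsatisfied: (0,4), (4,2) — 2 in total.

2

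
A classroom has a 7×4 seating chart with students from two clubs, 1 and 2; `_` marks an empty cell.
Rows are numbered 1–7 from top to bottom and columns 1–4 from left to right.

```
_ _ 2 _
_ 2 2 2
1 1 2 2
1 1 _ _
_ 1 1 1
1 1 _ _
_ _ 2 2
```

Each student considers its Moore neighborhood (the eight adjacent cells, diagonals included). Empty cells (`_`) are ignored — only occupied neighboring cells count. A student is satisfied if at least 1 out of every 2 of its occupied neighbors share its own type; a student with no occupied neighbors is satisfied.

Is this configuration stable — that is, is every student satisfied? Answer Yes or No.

(1,3)2 3/3 ok
(2,2)2 3/5 ok
(2,3)2 5/6 ok
(2,4)2 4/4 ok
(3,1)1 3/4 ok
(3,2)1 3/6 ok
(3,3)2 4/6 ok
(3,4)2 3/3 ok
(4,1)1 4/4 ok
(4,2)1 5/6 ok
(5,2)1 5/5 ok
(5,3)1 4/4 ok
(5,4)1 1/1 ok
(6,1)1 2/2 ok
(6,2)1 3/4 ok
(7,3)2 1/2 ok
(7,4)2 1/1 ok
All meet the threshold, so the configuration is stable.

Yes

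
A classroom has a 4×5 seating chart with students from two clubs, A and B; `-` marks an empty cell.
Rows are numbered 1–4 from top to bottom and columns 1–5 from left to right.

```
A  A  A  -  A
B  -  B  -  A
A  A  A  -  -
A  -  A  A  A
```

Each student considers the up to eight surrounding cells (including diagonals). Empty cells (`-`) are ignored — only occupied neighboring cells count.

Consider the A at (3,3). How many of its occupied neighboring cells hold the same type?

3

Occupied neighbors of (3,3): (2,3)=B, (3,2)=A, (4,3)=A, (4,4)=A.
Same type (A): 3 of 4.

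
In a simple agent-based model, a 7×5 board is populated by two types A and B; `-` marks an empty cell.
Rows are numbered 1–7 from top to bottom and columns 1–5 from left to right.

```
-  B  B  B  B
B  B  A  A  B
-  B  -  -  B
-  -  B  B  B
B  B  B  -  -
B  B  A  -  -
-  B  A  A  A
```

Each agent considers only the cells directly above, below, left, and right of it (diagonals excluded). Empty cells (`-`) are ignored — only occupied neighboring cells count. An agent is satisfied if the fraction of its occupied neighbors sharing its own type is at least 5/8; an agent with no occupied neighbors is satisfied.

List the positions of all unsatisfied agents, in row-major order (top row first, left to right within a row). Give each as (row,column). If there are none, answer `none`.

(2,3), (2,4), (6,3), (7,2)

(1,2)B 2/2 ok
(1,3)B 2/3 ok
(1,4)B 2/3 ok
(1,5)B 2/2 ok
(2,1)B 1/1 ok
(2,2)B 3/4 ok
(2,3)A 1/3 unhappy
(2,4)A 1/3 unhappy
(2,5)B 2/3 ok
(3,2)B 1/1 ok
(3,5)B 2/2 ok
(4,3)B 2/2 ok
(4,4)B 2/2 ok
(4,5)B 2/2 ok
(5,1)B 2/2 ok
(5,2)B 3/3 ok
(5,3)B 2/3 ok
(6,1)B 2/2 ok
(6,2)B 3/4 ok
(6,3)A 1/3 unhappy
(7,2)B 1/2 unhappy
(7,3)A 2/3 ok
(7,4)A 2/2 ok
(7,5)A 1/1 ok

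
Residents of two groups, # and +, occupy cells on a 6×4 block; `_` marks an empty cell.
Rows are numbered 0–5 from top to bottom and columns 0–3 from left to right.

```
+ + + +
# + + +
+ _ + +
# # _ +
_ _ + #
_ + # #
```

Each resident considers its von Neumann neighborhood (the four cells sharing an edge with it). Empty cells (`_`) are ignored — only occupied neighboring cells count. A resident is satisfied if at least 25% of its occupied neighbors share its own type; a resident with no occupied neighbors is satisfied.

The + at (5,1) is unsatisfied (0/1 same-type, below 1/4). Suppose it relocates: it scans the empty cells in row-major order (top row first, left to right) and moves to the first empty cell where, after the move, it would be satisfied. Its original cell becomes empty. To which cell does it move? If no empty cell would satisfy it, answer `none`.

(2,1)

Vacating (5,1). Empty cells in order:
  (2,1): 3/4 same-type → satisfied — stop here.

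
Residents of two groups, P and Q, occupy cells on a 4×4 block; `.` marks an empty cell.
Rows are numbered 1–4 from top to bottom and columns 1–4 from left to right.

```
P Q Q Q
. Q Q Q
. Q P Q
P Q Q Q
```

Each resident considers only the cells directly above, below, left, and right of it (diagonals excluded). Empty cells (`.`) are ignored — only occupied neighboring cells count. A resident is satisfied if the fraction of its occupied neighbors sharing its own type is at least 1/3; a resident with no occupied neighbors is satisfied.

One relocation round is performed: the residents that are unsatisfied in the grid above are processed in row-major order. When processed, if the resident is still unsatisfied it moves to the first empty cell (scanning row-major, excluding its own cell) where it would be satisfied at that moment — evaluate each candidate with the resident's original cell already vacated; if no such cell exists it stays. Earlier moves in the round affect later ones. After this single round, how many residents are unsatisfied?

0

Initially unsatisfied (in order): (1,1), (3,3), (4,1).
  (1,1) → (3,1).
  (3,3) → (2,1).
  (4,1): now satisfied by earlier moves; stays.
Resulting grid:
. Q Q Q
P Q Q Q
P Q . Q
P Q Q Q
All satisfied now.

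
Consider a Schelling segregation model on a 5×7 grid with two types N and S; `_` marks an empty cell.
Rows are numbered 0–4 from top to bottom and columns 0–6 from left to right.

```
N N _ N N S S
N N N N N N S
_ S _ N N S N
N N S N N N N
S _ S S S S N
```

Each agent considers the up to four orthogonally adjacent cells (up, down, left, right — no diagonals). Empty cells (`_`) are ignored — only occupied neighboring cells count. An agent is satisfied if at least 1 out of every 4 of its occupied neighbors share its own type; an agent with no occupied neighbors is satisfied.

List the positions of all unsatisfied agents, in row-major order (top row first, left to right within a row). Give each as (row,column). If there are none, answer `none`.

(0,0)N 2/2 ok
(0,1)N 2/2 ok
(0,3)N 2/2 ok
(0,4)N 2/3 ok
(0,5)S 1/3 ok
(0,6)S 2/2 ok
(1,0)N 2/2 ok
(1,1)N 3/4 ok
(1,2)N 2/2 ok
(1,3)N 4/4 ok
(1,4)N 4/4 ok
(1,5)N 1/4 ok
(1,6)S 1/3 ok
(2,1)S 0/2 unhappy
(2,3)N 3/3 ok
(2,4)N 3/4 ok
(2,5)S 0/4 unhappy
(2,6)N 1/3 ok
(3,0)N 1/2 ok
(3,1)N 1/3 ok
(3,2)S 1/3 ok
(3,3)N 2/4 ok
(3,4)N 3/4 ok
(3,5)N 2/4 ok
(3,6)N 3/3 ok
(4,0)S 0/1 unhappy
(4,2)S 2/2 ok
(4,3)S 2/3 ok
(4,4)S 2/3 ok
(4,5)S 1/3 ok
(4,6)N 1/2 ok

(2,1), (2,5), (4,0)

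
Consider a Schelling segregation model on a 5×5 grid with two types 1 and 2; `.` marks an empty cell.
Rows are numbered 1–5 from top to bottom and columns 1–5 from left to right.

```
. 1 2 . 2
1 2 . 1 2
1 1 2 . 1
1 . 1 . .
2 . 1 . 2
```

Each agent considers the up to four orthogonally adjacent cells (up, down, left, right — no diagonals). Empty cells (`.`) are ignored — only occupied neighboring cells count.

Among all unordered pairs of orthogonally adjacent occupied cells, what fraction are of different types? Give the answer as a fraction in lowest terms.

Scan each occupied cell's neighbors to the right and below so each pair is counted once.
From row 1: 2 unlike of 3 pairs (running 2/3).
From row 2: 4 unlike of 5 pairs (running 6/8).
From row 3: 2 unlike of 4 pairs (running 8/12).
From row 4: 1 unlike of 2 pairs (running 9/14).
Total adjacent occupied pairs: 14; unlike-type pairs: 9.
9/14 is already in lowest terms.

9/14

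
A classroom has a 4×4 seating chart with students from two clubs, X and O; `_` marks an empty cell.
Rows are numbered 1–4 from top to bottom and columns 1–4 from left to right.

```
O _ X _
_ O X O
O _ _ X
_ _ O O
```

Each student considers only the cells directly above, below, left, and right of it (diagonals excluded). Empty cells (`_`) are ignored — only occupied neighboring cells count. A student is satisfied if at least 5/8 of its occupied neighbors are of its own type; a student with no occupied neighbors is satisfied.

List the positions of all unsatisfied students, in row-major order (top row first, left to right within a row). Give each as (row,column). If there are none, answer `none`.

(2,2), (2,3), (2,4), (3,4), (4,4)

(1,1)O 0/0 satisfied
(1,3)X 1/1 satisfied
(2,2)O 0/1 not
(2,3)X 1/3 not
(2,4)O 0/2 not
(3,1)O 0/0 satisfied
(3,4)X 0/2 not
(4,3)O 1/1 satisfied
(4,4)O 1/2 not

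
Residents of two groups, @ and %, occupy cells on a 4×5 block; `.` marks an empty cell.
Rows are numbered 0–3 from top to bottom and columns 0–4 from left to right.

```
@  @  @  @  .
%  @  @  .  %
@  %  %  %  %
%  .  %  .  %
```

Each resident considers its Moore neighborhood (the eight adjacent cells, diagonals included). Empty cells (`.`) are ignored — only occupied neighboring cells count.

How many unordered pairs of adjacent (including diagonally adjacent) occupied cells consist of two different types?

Scan each occupied cell's neighbors to the right and below (and the two forward diagonals) so each pair is counted once.
Row 0: @(0,0)–@(0,1)= @(0,0)–%(1,0)≠ @(0,0)–@(1,1)= @(0,1)–@(0,2)= @(0,1)–@(1,1)= @(0,1)–@(1,2)= @(0,1)–%(1,0)≠ @(0,2)–@(0,3)= @(0,2)–@(1,2)= @(0,2)–@(1,1)= @(0,3)–%(1,4)≠ @(0,3)–@(1,2)=  → 3/12 unlike.
Row 1: %(1,0)–@(1,1)≠ %(1,0)–@(2,0)≠ %(1,0)–%(2,1)= @(1,1)–@(1,2)= @(1,1)–%(2,1)≠ @(1,1)–%(2,2)≠ @(1,1)–@(2,0)= @(1,2)–%(2,2)≠ @(1,2)–%(2,3)≠ @(1,2)–%(2,1)≠ %(1,4)–%(2,4)= %(1,4)–%(2,3)=  → 7/12 unlike.
Row 2: @(2,0)–%(2,1)≠ @(2,0)–%(3,0)≠ %(2,1)–%(2,2)= %(2,1)–%(3,2)= %(2,1)–%(3,0)= %(2,2)–%(2,3)= %(2,2)–%(3,2)= %(2,3)–%(2,4)= %(2,3)–%(3,4)= %(2,3)–%(3,2)= %(2,4)–%(3,4)=  → 2/11 unlike.
Total adjacent occupied pairs: 35; unlike-type pairs: 12.

12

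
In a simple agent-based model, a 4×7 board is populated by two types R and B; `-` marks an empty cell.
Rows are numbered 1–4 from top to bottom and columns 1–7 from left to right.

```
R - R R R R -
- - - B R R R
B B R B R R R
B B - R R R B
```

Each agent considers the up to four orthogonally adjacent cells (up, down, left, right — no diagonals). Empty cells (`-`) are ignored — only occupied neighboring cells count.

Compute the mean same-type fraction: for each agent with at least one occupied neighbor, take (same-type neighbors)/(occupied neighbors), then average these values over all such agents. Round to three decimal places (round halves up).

0.726

(1,1)R — no occupied neighbors
(1,3)R 1/1
(1,4)R 2/3
(1,5)R 3/3
(1,6)R 2/2
(2,4)B 1/3
(2,5)R 3/4
(2,6)R 4/4
(2,7)R 2/2
(3,1)B 2/2
(3,2)B 2/3
(3,3)R 0/2
(3,4)B 1/4
(3,5)R 3/4
(3,6)R 4/4
(3,7)R 2/3
(4,1)B 2/2
(4,2)B 2/2
(4,4)R 1/2
(4,5)R 3/3
(4,6)R 2/3
(4,7)B 0/2
Sum over 21 agents: 1/1 + 2/3 + 3/3 + 2/2 + 1/3 + 3/4 + 4/4 + 2/2 + 2/2 + 2/3 + 0/2 + 1/4 + 3/4 + 4/4 + 2/3 + 2/2 + 2/2 + 1/2 + 3/3 + 2/3 + 0/2 = 61/4; mean = 61/4 ÷ 21 = 61/84 = 0.726190… → 0.726.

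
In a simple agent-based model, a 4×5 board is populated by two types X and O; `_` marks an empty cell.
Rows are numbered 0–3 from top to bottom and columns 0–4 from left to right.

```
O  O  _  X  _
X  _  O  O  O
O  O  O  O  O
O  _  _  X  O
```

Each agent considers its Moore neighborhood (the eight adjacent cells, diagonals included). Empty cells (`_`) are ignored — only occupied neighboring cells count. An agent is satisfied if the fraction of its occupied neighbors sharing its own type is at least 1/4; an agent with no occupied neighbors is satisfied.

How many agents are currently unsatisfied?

3

(0,0)O 1/2 ok
(0,1)O 2/3 ok
(0,3)X 0/3 unhappy
(1,0)X 0/4 unhappy
(1,2)O 5/6 ok
(1,3)O 5/6 ok
(1,4)O 3/4 ok
(2,0)O 2/3 ok
(2,1)O 4/5 ok
(2,2)O 4/5 ok
(2,3)O 6/7 ok
(2,4)O 4/5 ok
(3,0)O 2/2 ok
(3,3)X 0/4 unhappy
(3,4)O 2/3 ok
Unsatisfied: (0,3), (1,0), (3,3) — 3 in total.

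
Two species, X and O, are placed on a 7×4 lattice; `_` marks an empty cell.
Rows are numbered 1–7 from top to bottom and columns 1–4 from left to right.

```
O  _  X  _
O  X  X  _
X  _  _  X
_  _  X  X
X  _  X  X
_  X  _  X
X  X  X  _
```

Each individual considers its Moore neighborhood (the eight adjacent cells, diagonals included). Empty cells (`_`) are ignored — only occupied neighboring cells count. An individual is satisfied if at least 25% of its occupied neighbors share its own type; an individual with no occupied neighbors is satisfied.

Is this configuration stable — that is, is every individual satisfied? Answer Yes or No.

Yes

(1,1)O 1/2 satisfied
(1,3)X 2/2 satisfied
(2,1)O 1/3 satisfied
(2,2)X 3/5 satisfied
(2,3)X 3/3 satisfied
(3,1)X 1/2 satisfied
(3,4)X 3/3 satisfied
(4,3)X 4/4 satisfied
(4,4)X 4/4 satisfied
(5,1)X 1/1 satisfied
(5,3)X 5/5 satisfied
(5,4)X 4/4 satisfied
(6,2)X 5/5 satisfied
(6,4)X 3/3 satisfied
(7,1)X 2/2 satisfied
(7,2)X 3/3 satisfied
(7,3)X 3/3 satisfied
All meet the threshold, so the configuration is stable.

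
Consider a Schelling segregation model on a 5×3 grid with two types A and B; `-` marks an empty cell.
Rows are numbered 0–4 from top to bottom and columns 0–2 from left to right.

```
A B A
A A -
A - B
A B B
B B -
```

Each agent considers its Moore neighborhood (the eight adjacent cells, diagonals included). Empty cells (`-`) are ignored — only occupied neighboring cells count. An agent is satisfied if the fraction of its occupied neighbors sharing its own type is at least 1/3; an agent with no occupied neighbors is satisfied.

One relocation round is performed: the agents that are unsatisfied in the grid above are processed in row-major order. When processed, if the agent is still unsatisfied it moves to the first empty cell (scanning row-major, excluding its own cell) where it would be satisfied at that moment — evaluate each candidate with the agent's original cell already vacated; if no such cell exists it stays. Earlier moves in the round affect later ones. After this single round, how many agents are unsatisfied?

1

Initially unsatisfied (in order): (0,1), (3,0).
  (0,1) → (1,2).
  (3,0) → (0,1).
Resulting grid:
A A A
A A B
A - B
- B B
B B -
Unsatisfied now: (1,2).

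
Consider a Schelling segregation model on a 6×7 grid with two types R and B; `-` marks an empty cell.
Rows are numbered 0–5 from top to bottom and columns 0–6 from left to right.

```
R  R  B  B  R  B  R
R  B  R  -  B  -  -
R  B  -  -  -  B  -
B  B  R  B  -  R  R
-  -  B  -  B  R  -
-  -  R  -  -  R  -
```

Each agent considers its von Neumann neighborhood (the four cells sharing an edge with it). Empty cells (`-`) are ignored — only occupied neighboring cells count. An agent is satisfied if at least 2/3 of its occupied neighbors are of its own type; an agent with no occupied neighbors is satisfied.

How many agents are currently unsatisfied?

Row 0: (0,0)R 2/2 satisfied · (0,1)R 1/3 not · (0,2)B 1/3 not · (0,3)B 1/2 not · (0,4)R 0/3 not · (0,5)B 0/2 not · (0,6)R 0/1 not
Row 1: (1,0)R 2/3 satisfied · (1,1)B 1/4 not · (1,2)R 0/2 not · (1,4)B 0/1 not
Row 2: (2,0)R 1/3 not · (2,1)B 2/3 satisfied · (2,5)B 0/1 not
Row 3: (3,0)B 1/2 not · (3,1)B 2/3 satisfied · (3,2)R 0/3 not · (3,3)B 0/1 not · (3,5)R 2/3 satisfied · (3,6)R 1/1 satisfied
Row 4: (4,2)B 0/2 not · (4,4)B 0/1 not · (4,5)R 2/3 satisfied
Row 5: (5,2)R 0/1 not · (5,5)R 1/1 satisfied
Unsatisfied: (0,1), (0,2), (0,3), (0,4), (0,5), (0,6), (1,1), (1,2), (1,4), (2,0), (2,5), (3,0), (3,2), (3,3), (4,2), (4,4), (5,2) — 17 in total.

17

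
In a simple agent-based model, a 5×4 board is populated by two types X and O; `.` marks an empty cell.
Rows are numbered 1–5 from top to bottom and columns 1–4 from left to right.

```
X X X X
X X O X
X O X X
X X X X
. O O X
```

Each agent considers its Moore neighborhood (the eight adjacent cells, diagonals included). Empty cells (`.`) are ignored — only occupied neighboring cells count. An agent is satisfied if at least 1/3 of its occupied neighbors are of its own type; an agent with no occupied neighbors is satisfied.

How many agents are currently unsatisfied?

(1,1)X 3/3 satisfied
(1,2)X 4/5 satisfied
(1,3)X 4/5 satisfied
(1,4)X 2/3 satisfied
(2,1)X 4/5 satisfied
(2,2)X 6/8 satisfied
(2,3)O 1/8 not
(2,4)X 4/5 satisfied
(3,1)X 4/5 satisfied
(3,2)O 1/8 not
(3,3)X 6/8 satisfied
(3,4)X 4/5 satisfied
(4,1)X 2/4 satisfied
(4,2)X 4/7 satisfied
(4,3)X 5/8 satisfied
(4,4)X 4/5 satisfied
(5,2)O 1/4 not
(5,3)O 1/5 not
(5,4)X 2/3 satisfied
Unsatisfied: (2,3), (3,2), (5,2), (5,3) — 4 in total.

4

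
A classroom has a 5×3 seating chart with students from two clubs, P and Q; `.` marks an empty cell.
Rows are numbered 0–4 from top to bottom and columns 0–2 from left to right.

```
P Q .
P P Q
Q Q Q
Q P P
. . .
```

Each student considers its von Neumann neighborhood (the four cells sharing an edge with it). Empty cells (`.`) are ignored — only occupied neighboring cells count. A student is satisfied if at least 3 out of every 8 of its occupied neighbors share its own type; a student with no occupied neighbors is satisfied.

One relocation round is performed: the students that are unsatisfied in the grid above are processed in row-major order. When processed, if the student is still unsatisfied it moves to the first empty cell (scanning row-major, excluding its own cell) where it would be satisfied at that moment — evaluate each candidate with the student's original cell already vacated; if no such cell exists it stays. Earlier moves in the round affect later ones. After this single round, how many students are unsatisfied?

Initially unsatisfied (in order): (0,1), (1,1), (3,1).
  (0,1) → (0,2).
  (1,1) → (0,1).
  (3,1) → (1,1).
Resulting grid:
P P Q
P P Q
Q Q Q
Q . P
. . .
Unsatisfied now: (3,2).

1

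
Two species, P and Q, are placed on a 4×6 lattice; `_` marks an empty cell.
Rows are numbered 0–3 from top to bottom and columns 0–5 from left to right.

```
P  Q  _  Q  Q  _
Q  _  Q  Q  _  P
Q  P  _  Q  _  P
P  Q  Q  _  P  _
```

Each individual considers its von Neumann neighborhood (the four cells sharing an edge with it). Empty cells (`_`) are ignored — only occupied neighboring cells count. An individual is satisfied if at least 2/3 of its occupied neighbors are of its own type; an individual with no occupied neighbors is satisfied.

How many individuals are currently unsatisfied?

7

Row 0: (0,0)P 0/2 unhappy · (0,1)Q 0/1 unhappy · (0,3)Q 2/2 ok · (0,4)Q 1/1 ok
Row 1: (1,0)Q 1/2 unhappy · (1,2)Q 1/1 ok · (1,3)Q 3/3 ok · (1,5)P 1/1 ok
Row 2: (2,0)Q 1/3 unhappy · (2,1)P 0/2 unhappy · (2,3)Q 1/1 ok · (2,5)P 1/1 ok
Row 3: (3,0)P 0/2 unhappy · (3,1)Q 1/3 unhappy · (3,2)Q 1/1 ok · (3,4)P 0/0 ok
Unsatisfied: (0,0), (0,1), (1,0), (2,0), (2,1), (3,0), (3,1) — 7 in total.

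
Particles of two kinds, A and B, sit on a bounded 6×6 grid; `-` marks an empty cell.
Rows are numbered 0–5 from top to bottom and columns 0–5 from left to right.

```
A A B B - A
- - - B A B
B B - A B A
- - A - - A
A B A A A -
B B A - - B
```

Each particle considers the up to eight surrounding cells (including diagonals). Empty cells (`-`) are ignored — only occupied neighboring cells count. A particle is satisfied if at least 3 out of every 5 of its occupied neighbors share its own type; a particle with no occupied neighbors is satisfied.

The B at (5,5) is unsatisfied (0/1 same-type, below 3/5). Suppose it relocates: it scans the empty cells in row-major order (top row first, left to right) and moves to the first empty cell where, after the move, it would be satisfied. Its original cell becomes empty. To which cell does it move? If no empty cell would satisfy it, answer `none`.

(0,4)

Vacating (5,5). Empty cells in order:
  (0,4): 3/5 same-type → satisfied — stop here.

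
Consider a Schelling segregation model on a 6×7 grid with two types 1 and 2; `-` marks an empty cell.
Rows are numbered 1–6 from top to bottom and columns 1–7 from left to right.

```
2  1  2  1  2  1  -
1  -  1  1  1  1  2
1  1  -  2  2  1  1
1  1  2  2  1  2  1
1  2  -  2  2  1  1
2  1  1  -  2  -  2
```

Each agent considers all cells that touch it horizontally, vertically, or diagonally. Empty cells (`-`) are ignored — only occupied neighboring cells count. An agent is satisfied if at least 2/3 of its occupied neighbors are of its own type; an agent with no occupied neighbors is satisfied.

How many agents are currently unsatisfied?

24

(1,1)2 0/2 ✗
(1,2)1 2/4 ✗
(1,3)2 0/4 ✗
(1,4)1 3/5 ✗
(1,5)2 0/5 ✗
(1,6)1 2/4 ✗
(2,1)1 3/4 ✓
(2,3)1 4/6 ✓
(2,4)1 3/7 ✗
(2,5)1 5/8 ✗
(2,6)1 4/7 ✗
(2,7)2 0/4 ✗
(3,1)1 4/4 ✓
(3,2)1 5/6 ✓
(3,4)2 3/7 ✗
(3,5)2 3/8 ✗
(3,6)1 5/8 ✗
(3,7)1 3/5 ✗
(4,1)1 4/5 ✓
(4,2)1 4/6 ✓
(4,3)2 4/6 ✓
(4,4)2 5/6 ✓
(4,5)1 2/8 ✗
(4,6)2 2/8 ✗
(4,7)1 4/5 ✓
(5,1)1 3/5 ✗
(5,2)2 2/7 ✗
(5,4)2 4/6 ✓
(5,5)2 4/6 ✓
(5,6)1 3/7 ✗
(5,7)1 2/4 ✗
(6,1)2 1/3 ✗
(6,2)1 2/4 ✗
(6,3)1 1/3 ✗
(6,5)2 2/3 ✓
(6,7)2 0/2 ✗
Unsatisfied: (1,1), (1,2), (1,3), (1,4), (1,5), (1,6), (2,4), (2,5), (2,6), (2,7), (3,4), (3,5), (3,6), (3,7), (4,5), (4,6), (5,1), (5,2), (5,6), (5,7), (6,1), (6,2), (6,3), (6,7) — 24 in total.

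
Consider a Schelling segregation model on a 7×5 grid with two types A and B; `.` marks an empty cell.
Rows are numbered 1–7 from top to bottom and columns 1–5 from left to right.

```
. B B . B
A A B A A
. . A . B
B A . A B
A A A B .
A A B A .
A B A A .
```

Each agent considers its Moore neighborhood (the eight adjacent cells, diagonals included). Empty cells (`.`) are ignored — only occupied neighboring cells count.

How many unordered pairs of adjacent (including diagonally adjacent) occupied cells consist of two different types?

Scan each occupied cell's neighbors to the right and below (and the two forward diagonals) so each pair is counted once.
Row 1: B(1,2)–B(1,3)= B(1,2)–A(2,2)≠ B(1,2)–B(2,3)= B(1,2)–A(2,1)≠ B(1,3)–B(2,3)= B(1,3)–A(2,4)≠ B(1,3)–A(2,2)≠ B(1,5)–A(2,5)≠ B(1,5)–A(2,4)≠  → 6/9 unlike.
Row 2: A(2,1)–A(2,2)= A(2,2)–B(2,3)≠ A(2,2)–A(3,3)= B(2,3)–A(2,4)≠ B(2,3)–A(3,3)≠ A(2,4)–A(2,5)= A(2,4)–B(3,5)≠ A(2,4)–A(3,3)= A(2,5)–B(3,5)≠  → 5/9 unlike.
Row 3: A(3,3)–A(4,4)= A(3,3)–A(4,2)= B(3,5)–B(4,5)= B(3,5)–A(4,4)≠  → 1/4 unlike.
Row 4: B(4,1)–A(4,2)≠ B(4,1)–A(5,1)≠ B(4,1)–A(5,2)≠ A(4,2)–A(5,2)= A(4,2)–A(5,3)= A(4,2)–A(5,1)= A(4,4)–B(4,5)≠ A(4,4)–B(5,4)≠ A(4,4)–A(5,3)= B(4,5)–B(5,4)=  → 5/10 unlike.
Row 5: A(5,1)–A(5,2)= A(5,1)–A(6,1)= A(5,1)–A(6,2)= A(5,2)–A(5,3)= A(5,2)–A(6,2)= A(5,2)–B(6,3)≠ A(5,2)–A(6,1)= A(5,3)–B(5,4)≠ A(5,3)–B(6,3)≠ A(5,3)–A(6,4)= A(5,3)–A(6,2)= B(5,4)–A(6,4)≠ B(5,4)–B(6,3)=  → 4/13 unlike.
Row 6: A(6,1)–A(6,2)= A(6,1)–A(7,1)= A(6,1)–B(7,2)≠ A(6,2)–B(6,3)≠ A(6,2)–B(7,2)≠ A(6,2)–A(7,3)= A(6,2)–A(7,1)= B(6,3)–A(6,4)≠ B(6,3)–A(7,3)≠ B(6,3)–A(7,4)≠ B(6,3)–B(7,2)= A(6,4)–A(7,4)= A(6,4)–A(7,3)=  → 6/13 unlike.
Row 7: A(7,1)–B(7,2)≠ B(7,2)–A(7,3)≠ A(7,3)–A(7,4)=  → 2/3 unlike.
Total adjacent occupied pairs: 61; unlike-type pairs: 29.

29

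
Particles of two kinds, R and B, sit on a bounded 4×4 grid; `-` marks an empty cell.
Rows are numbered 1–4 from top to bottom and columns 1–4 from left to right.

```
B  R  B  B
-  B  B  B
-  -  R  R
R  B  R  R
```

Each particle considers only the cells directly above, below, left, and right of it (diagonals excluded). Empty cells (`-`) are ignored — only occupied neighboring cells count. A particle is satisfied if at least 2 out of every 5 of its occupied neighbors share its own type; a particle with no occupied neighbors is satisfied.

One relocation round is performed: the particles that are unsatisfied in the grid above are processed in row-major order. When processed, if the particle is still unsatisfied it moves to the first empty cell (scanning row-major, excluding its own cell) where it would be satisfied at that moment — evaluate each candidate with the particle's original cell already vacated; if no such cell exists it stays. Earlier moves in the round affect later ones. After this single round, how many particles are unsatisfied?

Initially unsatisfied (in order): (1,1), (1,2), (4,1), (4,2).
  (1,1) → (2,1).
  (1,2) → (3,1).
  (4,1): now satisfied by earlier moves; stays.
  (4,2) → (1,1).
Resulting grid:
B - B B
B B B B
R - R R
R - R R
All satisfied now.

0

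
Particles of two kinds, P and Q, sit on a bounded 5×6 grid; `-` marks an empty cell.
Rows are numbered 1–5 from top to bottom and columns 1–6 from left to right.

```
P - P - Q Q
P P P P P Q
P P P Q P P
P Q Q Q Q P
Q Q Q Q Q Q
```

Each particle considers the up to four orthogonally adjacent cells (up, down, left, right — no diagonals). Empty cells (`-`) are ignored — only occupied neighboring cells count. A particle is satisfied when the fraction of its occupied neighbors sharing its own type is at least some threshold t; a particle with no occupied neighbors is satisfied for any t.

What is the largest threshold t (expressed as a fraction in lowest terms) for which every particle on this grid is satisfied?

1/4

Row 1: (1,1)P 1/1 · (1,3)P 1/1 · (1,5)Q 1/2 · (1,6)Q 2/2
Row 2: (2,1)P 3/3 · (2,2)P 3/3 · (2,3)P 4/4 · (2,4)P 2/3 · (2,5)P 2/4 · (2,6)Q 1/3
Row 3: (3,1)P 3/3 · (3,2)P 3/4 · (3,3)P 2/4 · (3,4)Q 1/4 · (3,5)P 2/4 · (3,6)P 2/3
Row 4: (4,1)P 1/3 · (4,2)Q 2/4 · (4,3)Q 3/4 · (4,4)Q 4/4 · (4,5)Q 2/4 · (4,6)P 1/3
Row 5: (5,1)Q 1/2 · (5,2)Q 3/3 · (5,3)Q 3/3 · (5,4)Q 3/3 · (5,5)Q 3/3 · (5,6)Q 1/2
The smallest same-type fraction is 1/4 at (3,4), which reduces to 1/4. Any threshold above that leaves this particle unsatisfied.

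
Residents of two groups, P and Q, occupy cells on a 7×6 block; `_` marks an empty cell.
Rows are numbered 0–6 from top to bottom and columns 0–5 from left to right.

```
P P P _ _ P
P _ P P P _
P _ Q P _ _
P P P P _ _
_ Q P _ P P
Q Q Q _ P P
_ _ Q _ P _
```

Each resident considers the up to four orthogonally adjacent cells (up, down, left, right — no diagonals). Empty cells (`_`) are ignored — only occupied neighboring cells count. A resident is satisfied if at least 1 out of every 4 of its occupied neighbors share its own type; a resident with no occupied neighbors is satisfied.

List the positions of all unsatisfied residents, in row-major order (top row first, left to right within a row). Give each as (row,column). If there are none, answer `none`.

(0,0)P 2/2 ok
(0,1)P 2/2 ok
(0,2)P 2/2 ok
(0,5)P 0/0 ok
(1,0)P 2/2 ok
(1,2)P 2/3 ok
(1,3)P 3/3 ok
(1,4)P 1/1 ok
(2,0)P 2/2 ok
(2,2)Q 0/3 unhappy
(2,3)P 2/3 ok
(3,0)P 2/2 ok
(3,1)P 2/3 ok
(3,2)P 3/4 ok
(3,3)P 2/2 ok
(4,1)Q 1/3 ok
(4,2)P 1/3 ok
(4,4)P 2/2 ok
(4,5)P 2/2 ok
(5,0)Q 1/1 ok
(5,1)Q 3/3 ok
(5,2)Q 2/3 ok
(5,4)P 3/3 ok
(5,5)P 2/2 ok
(6,2)Q 1/1 ok
(6,4)P 1/1 ok

(2,2)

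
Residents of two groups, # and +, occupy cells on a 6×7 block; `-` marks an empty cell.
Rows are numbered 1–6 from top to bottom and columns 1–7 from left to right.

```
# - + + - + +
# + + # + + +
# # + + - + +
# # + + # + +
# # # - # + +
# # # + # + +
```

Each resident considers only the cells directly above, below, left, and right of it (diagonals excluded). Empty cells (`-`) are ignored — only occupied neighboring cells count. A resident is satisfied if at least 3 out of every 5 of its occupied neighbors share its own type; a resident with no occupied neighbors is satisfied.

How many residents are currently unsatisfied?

9

(1,1)# 1/1 ok
(1,3)+ 2/2 ok
(1,4)+ 1/2 unhappy
(1,6)+ 2/2 ok
(1,7)+ 2/2 ok
(2,1)# 2/3 ok
(2,2)+ 1/3 unhappy
(2,3)+ 3/4 ok
(2,4)# 0/4 unhappy
(2,5)+ 1/2 unhappy
(2,6)+ 4/4 ok
(2,7)+ 3/3 ok
(3,1)# 3/3 ok
(3,2)# 2/4 unhappy
(3,3)+ 3/4 ok
(3,4)+ 2/3 ok
(3,6)+ 3/3 ok
(3,7)+ 3/3 ok
(4,1)# 3/3 ok
(4,2)# 3/4 ok
(4,3)+ 2/4 unhappy
(4,4)+ 2/3 ok
(4,5)# 1/3 unhappy
(4,6)+ 3/4 ok
(4,7)+ 3/3 ok
(5,1)# 3/3 ok
(5,2)# 4/4 ok
(5,3)# 2/3 ok
(5,5)# 2/3 ok
(5,6)+ 3/4 ok
(5,7)+ 3/3 ok
(6,1)# 2/2 ok
(6,2)# 3/3 ok
(6,3)# 2/3 ok
(6,4)+ 0/2 unhappy
(6,5)# 1/3 unhappy
(6,6)+ 2/3 ok
(6,7)+ 2/2 ok
Unsatisfied: (1,4), (2,2), (2,4), (2,5), (3,2), (4,3), (4,5), (6,4), (6,5) — 9 in total.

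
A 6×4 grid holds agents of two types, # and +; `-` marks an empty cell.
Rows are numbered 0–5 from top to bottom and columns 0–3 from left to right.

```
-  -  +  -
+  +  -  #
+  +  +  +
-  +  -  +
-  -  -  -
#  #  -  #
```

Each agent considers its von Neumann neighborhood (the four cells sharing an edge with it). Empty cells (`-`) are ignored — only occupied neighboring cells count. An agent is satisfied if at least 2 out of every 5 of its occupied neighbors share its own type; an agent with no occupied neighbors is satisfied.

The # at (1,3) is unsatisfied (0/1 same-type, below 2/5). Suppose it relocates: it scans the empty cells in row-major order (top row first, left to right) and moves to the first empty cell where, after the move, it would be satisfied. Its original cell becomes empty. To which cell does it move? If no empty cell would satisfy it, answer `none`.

Vacating (1,3). Empty cells in order:
  (0,0): 0/1 same-type → still unsatisfied.
  (0,1): 0/2 same-type → still unsatisfied.
  (0,3): 0/1 same-type → still unsatisfied.
  (1,2): 0/3 same-type → still unsatisfied.
  (3,0): 0/2 same-type → still unsatisfied.
  (3,2): 0/3 same-type → still unsatisfied.
  (4,0): 1/1 same-type → satisfied — stop here.

(4,0)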